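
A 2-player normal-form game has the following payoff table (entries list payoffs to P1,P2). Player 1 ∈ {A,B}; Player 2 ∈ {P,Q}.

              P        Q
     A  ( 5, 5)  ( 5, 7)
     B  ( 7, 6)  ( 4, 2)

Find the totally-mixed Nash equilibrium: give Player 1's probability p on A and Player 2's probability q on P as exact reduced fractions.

P1 mixes 2/3 on A; P2 mixes 1/3 on P

P1 indiff ⇒ q·5+(1-q)·5 = q·7+(1-q)·4 ⇒ q(-2) = (1-q)(-1) ⇒ q = 1/3
P2 indiff ⇒ p·5+(1-p)·6 = p·7+(1-p)·2 ⇒ p(-2) = (1-p)(-4) ⇒ p = 2/3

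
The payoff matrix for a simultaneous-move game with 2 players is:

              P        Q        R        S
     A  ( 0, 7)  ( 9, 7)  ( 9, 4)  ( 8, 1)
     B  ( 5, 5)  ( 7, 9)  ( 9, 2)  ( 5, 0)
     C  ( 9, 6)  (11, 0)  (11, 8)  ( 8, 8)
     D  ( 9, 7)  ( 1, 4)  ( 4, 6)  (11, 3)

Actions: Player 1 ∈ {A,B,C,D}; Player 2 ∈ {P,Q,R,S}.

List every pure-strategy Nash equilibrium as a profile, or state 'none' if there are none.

NE set: (C,R), (D,P)

(A,P): not NE [P1→D gives 9>0]
(A,Q): not NE [P1→C gives 11>9]
(A,R): not NE [P1→C gives 11>9; P2→Q gives 7>4]
(A,S): not NE [P1→D gives 11>8; P2→Q gives 7>1]
(B,P): not NE [P1→D gives 9>5; P2→Q gives 9>5]
(B,Q): not NE [P1→C gives 11>7]
(B,R): not NE [P1→C gives 11>9; P2→Q gives 9>2]
(B,S): not NE [P1→D gives 11>5; P2→Q gives 9>0]
(C,P): not NE [P2→S gives 8>6]
(C,Q): not NE [P2→S gives 8>0]
(C,R): NE
(C,S): not NE [P1→D gives 11>8]
(D,P): NE
(D,Q): not NE [P1→C gives 11>1; P2→P gives 7>4]
(D,R): not NE [P1→C gives 11>4; P2→P gives 7>6]
(D,S): not NE [P2→P gives 7>3]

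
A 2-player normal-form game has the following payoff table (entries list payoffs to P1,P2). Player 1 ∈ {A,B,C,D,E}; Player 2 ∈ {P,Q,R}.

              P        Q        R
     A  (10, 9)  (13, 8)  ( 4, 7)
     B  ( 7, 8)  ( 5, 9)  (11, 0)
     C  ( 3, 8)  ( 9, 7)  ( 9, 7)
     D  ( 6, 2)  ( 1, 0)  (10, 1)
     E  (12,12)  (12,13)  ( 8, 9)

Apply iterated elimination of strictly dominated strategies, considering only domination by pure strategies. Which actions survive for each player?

P1 drop D (B beats it: P:7>6 Q:5>1 R:11>10)
P2 drop R (P beats it: A:9>7 B:8>0 C:8>7 E:12>9)
P1 drop B (A beats it: P:10>7 Q:13>5)
P1 drop C (A beats it: P:10>3 Q:13>9)
P1→{A,E} P2→{P,Q}

Survivors P1:{A,E} P2:{P,Q}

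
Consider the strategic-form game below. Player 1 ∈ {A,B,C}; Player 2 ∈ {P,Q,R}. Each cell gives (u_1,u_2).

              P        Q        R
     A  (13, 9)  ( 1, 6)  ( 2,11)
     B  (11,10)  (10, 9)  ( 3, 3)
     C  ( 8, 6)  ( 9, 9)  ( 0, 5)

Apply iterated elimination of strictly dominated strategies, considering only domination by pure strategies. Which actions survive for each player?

Remaining: P1:{A,B} P2:{P,R}

P1 drop C (B beats it: P:11>8 Q:10>9 R:3>0)
P2 drop Q (P beats it: A:9>6 B:10>9)
P1→{A,B} P2→{P,R}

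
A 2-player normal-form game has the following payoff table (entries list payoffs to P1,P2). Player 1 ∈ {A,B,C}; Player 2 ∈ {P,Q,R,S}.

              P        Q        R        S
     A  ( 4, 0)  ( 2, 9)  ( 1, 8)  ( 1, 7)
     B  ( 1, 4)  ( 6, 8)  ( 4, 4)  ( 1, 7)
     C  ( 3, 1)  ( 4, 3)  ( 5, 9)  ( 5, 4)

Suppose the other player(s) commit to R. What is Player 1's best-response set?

argmax u_1 = {C}

u_1(A vs R) = 1
u_1(B vs R) = 4
u_1(C vs R) = 5
max payoff 5 at {C}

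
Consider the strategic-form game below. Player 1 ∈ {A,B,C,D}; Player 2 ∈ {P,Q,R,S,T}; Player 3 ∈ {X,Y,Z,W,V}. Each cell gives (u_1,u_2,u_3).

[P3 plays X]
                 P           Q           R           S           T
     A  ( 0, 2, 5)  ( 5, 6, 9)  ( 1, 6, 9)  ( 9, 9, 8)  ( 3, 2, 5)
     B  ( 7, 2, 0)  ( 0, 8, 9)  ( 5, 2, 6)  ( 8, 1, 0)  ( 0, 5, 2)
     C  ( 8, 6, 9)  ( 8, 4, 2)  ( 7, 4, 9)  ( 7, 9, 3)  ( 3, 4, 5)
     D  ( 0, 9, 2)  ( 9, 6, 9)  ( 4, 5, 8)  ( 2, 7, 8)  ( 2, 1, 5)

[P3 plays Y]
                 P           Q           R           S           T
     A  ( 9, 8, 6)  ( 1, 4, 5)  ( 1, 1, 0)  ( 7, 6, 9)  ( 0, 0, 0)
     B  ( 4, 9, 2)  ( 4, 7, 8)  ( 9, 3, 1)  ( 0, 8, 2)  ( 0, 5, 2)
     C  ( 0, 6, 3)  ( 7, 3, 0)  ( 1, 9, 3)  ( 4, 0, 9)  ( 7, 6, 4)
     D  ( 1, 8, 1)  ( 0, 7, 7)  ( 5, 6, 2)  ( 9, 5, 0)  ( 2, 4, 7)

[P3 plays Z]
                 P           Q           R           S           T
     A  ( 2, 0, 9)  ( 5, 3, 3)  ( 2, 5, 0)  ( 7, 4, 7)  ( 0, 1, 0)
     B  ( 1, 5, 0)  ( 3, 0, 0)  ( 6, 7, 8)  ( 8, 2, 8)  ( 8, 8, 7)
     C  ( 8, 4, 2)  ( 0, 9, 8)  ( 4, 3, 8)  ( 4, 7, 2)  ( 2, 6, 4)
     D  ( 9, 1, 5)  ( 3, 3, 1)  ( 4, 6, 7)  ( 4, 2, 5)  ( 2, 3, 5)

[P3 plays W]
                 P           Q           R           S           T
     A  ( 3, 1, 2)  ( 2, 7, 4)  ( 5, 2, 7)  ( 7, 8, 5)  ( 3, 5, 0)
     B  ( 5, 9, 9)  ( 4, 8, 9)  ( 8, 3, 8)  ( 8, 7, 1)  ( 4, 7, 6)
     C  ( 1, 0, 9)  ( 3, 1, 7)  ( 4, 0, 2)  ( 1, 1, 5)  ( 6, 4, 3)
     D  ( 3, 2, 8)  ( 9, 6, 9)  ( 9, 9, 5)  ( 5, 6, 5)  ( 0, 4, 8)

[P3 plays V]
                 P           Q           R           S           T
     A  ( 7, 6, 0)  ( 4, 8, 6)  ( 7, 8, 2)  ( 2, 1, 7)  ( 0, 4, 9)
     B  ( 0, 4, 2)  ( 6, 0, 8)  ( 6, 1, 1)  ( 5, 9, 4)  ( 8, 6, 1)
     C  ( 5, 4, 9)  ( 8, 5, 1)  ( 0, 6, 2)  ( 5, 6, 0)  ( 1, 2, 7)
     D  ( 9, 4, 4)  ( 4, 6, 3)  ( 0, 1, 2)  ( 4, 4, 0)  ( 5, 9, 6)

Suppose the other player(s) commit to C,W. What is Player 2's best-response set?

u_2(P vs C,W) = 0
u_2(Q vs C,W) = 1
u_2(R vs C,W) = 0
u_2(S vs C,W) = 1
u_2(T vs C,W) = 4
max payoff 4 at {T}

BR_2 = {T}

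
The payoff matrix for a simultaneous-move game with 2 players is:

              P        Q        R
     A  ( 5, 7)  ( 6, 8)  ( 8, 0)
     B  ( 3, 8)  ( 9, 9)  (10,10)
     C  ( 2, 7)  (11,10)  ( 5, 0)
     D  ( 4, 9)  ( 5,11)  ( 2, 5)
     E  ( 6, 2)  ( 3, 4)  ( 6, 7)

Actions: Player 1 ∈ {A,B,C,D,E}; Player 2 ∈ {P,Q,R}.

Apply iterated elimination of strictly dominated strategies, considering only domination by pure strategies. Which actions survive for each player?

Remaining: P1:{B,C} P2:{Q,R}

P1 drop D (A beats it: P:5>4 Q:6>5 R:8>2)
P2 drop P (Q beats it: A:8>7 B:9>8 C:10>7 E:4>2)
P1 drop A (B beats it: Q:9>6 R:10>8)
P1 drop E (B beats it: Q:9>3 R:10>6)
P1→{B,C} P2→{Q,R}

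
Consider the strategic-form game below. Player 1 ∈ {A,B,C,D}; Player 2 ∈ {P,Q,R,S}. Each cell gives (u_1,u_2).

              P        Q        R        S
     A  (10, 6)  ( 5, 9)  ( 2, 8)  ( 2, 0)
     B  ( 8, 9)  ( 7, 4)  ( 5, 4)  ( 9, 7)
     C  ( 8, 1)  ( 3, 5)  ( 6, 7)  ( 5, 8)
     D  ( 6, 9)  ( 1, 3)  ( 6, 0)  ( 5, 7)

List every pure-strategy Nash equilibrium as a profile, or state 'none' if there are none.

PSNE: ∅

(A,P): not NE [P2→Q gives 9>6]
(A,Q): not NE [P1→B gives 7>5]
(A,R): not NE [P1→D gives 6>2; P2→Q gives 9>8]
(A,S): not NE [P1→B gives 9>2; P2→Q gives 9>0]
(B,P): not NE [P1→A gives 10>8]
(B,Q): not NE [P2→P gives 9>4]
(B,R): not NE [P1→D gives 6>5; P2→P gives 9>4]
(B,S): not NE [P2→P gives 9>7]
(C,P): not NE [P1→A gives 10>8; P2→S gives 8>1]
(C,Q): not NE [P1→B gives 7>3; P2→S gives 8>5]
(C,R): not NE [P2→S gives 8>7]
(C,S): not NE [P1→B gives 9>5]
(D,P): not NE [P1→A gives 10>6]
(D,Q): not NE [P1→B gives 7>1; P2→P gives 9>3]
(D,R): not NE [P2→P gives 9>0]
(D,S): not NE [P1→B gives 9>5; P2→P gives 9>7]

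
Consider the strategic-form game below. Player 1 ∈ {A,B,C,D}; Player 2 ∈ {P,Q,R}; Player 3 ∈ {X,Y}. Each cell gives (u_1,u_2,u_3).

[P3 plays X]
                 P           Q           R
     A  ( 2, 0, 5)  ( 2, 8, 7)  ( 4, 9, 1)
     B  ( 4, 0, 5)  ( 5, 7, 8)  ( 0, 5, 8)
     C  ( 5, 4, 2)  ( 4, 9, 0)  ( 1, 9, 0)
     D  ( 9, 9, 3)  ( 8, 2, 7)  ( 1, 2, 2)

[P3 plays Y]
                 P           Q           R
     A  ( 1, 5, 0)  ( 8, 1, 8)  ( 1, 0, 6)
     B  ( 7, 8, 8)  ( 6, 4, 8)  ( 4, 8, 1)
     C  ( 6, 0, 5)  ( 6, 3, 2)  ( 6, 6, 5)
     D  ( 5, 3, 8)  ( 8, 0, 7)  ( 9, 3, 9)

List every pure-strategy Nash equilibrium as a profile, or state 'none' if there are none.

PSNE = {(B,P,Y), (D,R,Y)}

(A,P,X): not NE [P1→D gives 9>2; P2→R gives 9>0]
(A,P,Y): not NE [P1→B gives 7>1; P3→X gives 5>0]
(A,Q,X): not NE [P1→D gives 8>2; P2→R gives 9>8; P3→Y gives 8>7]
(A,Q,Y): not NE [P2→P gives 5>1]
(A,R,X): not NE [P3→Y gives 6>1]
(A,R,Y): not NE [P1→D gives 9>1; P2→P gives 5>0]
(B,P,X): not NE [P1→D gives 9>4; P2→Q gives 7>0; P3→Y gives 8>5]
(B,P,Y): NE
(B,Q,X): not NE [P1→D gives 8>5]
(B,Q,Y): not NE [P1→D gives 8>6; P2→R gives 8>4]
(B,R,X): not NE [P1→A gives 4>0; P2→Q gives 7>5]
(B,R,Y): not NE [P1→D gives 9>4; P3→X gives 8>1]
(C,P,X): not NE [P1→D gives 9>5; P2→R gives 9>4; P3→Y gives 5>2]
(C,P,Y): not NE [P1→B gives 7>6; P2→R gives 6>0]
(C,Q,X): not NE [P1→D gives 8>4; P3→Y gives 2>0]
(C,Q,Y): not NE [P1→D gives 8>6; P2→R gives 6>3]
(C,R,X): not NE [P1→A gives 4>1; P3→Y gives 5>0]
(C,R,Y): not NE [P1→D gives 9>6]
(D,P,X): not NE [P3→Y gives 8>3]
(D,P,Y): not NE [P1→B gives 7>5]
(D,Q,X): not NE [P2→P gives 9>2]
(D,Q,Y): not NE [P2→R gives 3>0]
(D,R,X): not NE [P1→A gives 4>1; P2→P gives 9>2; P3→Y gives 9>2]
(D,R,Y): NE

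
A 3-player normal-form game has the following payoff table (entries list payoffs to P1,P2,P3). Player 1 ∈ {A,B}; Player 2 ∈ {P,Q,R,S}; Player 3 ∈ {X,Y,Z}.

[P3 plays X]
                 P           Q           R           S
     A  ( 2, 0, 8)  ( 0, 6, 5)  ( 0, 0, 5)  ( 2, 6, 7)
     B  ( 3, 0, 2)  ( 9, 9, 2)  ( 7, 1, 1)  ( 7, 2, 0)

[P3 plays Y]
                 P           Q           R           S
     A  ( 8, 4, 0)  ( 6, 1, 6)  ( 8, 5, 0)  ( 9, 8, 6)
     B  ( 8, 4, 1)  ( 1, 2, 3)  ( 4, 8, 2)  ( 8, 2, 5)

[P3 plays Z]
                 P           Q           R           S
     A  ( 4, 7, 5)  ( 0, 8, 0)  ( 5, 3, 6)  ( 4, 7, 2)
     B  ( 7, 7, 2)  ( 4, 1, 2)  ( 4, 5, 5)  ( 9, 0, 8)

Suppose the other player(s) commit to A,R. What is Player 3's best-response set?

u_3(X vs A,R) = 5
u_3(Y vs A,R) = 0
u_3(Z vs A,R) = 6
max payoff 6 at {Z}

BR_3 = {Z}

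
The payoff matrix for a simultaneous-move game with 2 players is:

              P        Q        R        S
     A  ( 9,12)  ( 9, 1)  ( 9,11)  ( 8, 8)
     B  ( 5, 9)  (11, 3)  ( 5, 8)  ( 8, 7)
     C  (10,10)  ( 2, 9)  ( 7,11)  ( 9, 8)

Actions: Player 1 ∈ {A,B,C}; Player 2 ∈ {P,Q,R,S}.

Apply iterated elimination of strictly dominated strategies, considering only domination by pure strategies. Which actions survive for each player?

Remaining: P1:{A,C} P2:{P,R}

P2 drop Q (P beats it: A:12>1 B:9>3 C:10>9)
P1 drop B (C beats it: P:10>5 R:7>5 S:9>8)
P2 drop S (P beats it: A:12>8 C:10>8)
P1→{A,C} P2→{P,R}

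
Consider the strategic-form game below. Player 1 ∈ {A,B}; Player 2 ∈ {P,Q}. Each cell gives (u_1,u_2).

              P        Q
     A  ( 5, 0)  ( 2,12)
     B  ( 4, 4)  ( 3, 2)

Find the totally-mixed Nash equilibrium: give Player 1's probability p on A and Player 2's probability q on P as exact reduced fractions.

P1 mixes 1/7 on A; P2 mixes 1/2 on P

P1 indiff ⇒ q·5+(1-q)·2 = q·4+(1-q)·3 ⇒ q(1) = (1-q)(1) ⇒ q = 1/2
P2 indiff ⇒ p·0+(1-p)·4 = p·12+(1-p)·2 ⇒ p(-12) = (1-p)(-2) ⇒ p = 1/7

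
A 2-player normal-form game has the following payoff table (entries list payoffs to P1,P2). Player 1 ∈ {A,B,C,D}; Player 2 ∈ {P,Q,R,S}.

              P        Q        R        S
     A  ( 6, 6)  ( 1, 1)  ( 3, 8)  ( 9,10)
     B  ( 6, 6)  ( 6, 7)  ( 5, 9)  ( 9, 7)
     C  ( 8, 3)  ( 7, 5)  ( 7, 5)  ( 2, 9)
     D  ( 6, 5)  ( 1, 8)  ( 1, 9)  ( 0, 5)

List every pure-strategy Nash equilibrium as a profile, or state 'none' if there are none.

(A,P): not NE [P1→C gives 8>6; P2→S gives 10>6]
(A,Q): not NE [P1→C gives 7>1; P2→S gives 10>1]
(A,R): not NE [P1→C gives 7>3; P2→S gives 10>8]
(A,S): NE
(B,P): not NE [P1→C gives 8>6; P2→R gives 9>6]
(B,Q): not NE [P1→C gives 7>6; P2→R gives 9>7]
(B,R): not NE [P1→C gives 7>5]
(B,S): not NE [P2→R gives 9>7]
(C,P): not NE [P2→S gives 9>3]
(C,Q): not NE [P2→S gives 9>5]
(C,R): not NE [P2→S gives 9>5]
(C,S): not NE [P1→B gives 9>2]
(D,P): not NE [P1→C gives 8>6; P2→R gives 9>5]
(D,Q): not NE [P1→C gives 7>1; P2→R gives 9>8]
(D,R): not NE [P1→C gives 7>1]
(D,S): not NE [P1→B gives 9>0; P2→R gives 9>5]

NE set: (A,S)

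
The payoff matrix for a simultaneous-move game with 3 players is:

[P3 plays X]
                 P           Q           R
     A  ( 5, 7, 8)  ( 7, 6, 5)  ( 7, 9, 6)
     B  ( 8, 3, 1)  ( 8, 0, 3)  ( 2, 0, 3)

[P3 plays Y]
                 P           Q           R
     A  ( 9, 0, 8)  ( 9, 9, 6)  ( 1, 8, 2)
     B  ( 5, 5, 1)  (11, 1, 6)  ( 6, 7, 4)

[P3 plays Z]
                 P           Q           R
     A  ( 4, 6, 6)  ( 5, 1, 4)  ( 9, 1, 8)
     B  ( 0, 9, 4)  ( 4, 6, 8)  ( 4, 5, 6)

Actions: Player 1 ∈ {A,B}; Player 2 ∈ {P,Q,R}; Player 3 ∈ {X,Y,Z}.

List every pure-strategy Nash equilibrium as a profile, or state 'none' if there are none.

(A,P,X): not NE [P1→B gives 8>5; P2→R gives 9>7]
(A,P,Y): not NE [P2→Q gives 9>0]
(A,P,Z): not NE [P3→Y gives 8>6]
(A,Q,X): not NE [P1→B gives 8>7; P2→R gives 9>6; P3→Y gives 6>5]
(A,Q,Y): not NE [P1→B gives 11>9]
(A,Q,Z): not NE [P2→P gives 6>1; P3→Y gives 6>4]
(A,R,X): not NE [P3→Z gives 8>6]
(A,R,Y): not NE [P1→B gives 6>1; P2→Q gives 9>8; P3→Z gives 8>2]
(A,R,Z): not NE [P2→P gives 6>1]
(B,P,X): not NE [P3→Z gives 4>1]
(B,P,Y): not NE [P1→A gives 9>5; P2→R gives 7>5; P3→Z gives 4>1]
(B,P,Z): not NE [P1→A gives 4>0]
(B,Q,X): not NE [P2→P gives 3>0; P3→Z gives 8>3]
(B,Q,Y): not NE [P2→R gives 7>1; P3→Z gives 8>6]
(B,Q,Z): not NE [P1→A gives 5>4; P2→P gives 9>6]
(B,R,X): not NE [P1→A gives 7>2; P2→P gives 3>0; P3→Z gives 6>3]
(B,R,Y): not NE [P3→Z gives 6>4]
(B,R,Z): not NE [P1→A gives 9>4; P2→P gives 9>5]

PSNE: ∅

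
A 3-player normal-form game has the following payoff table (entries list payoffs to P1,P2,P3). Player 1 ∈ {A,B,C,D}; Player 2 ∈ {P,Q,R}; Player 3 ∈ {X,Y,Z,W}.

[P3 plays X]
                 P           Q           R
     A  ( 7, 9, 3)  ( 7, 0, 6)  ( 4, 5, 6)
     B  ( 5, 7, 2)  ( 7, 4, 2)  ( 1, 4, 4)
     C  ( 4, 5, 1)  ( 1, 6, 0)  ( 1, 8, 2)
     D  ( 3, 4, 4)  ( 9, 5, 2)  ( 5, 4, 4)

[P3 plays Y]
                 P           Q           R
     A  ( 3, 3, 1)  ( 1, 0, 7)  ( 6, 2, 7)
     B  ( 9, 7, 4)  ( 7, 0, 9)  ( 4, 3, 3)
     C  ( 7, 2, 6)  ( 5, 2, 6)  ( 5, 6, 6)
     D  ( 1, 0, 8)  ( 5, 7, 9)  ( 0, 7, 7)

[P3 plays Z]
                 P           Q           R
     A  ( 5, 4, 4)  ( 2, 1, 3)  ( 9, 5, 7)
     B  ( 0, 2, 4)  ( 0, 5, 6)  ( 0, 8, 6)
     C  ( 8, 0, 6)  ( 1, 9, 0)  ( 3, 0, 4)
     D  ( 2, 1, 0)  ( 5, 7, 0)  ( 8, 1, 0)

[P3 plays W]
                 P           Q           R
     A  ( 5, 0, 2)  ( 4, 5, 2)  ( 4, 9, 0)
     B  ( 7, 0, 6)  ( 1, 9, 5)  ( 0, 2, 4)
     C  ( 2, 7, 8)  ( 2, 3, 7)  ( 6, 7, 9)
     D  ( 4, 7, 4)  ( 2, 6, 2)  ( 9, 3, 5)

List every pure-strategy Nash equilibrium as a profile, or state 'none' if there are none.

(A,P,X): not NE [P3→Z gives 4>3]
(A,P,Y): not NE [P1→B gives 9>3; P3→Z gives 4>1]
(A,P,Z): not NE [P1→C gives 8>5; P2→R gives 5>4]
(A,P,W): not NE [P1→B gives 7>5; P2→R gives 9>0; P3→Z gives 4>2]
(A,Q,X): not NE [P1→D gives 9>7; P2→P gives 9>0; P3→Y gives 7>6]
(A,Q,Y): not NE [P1→B gives 7>1; P2→P gives 3>0]
(A,Q,Z): not NE [P1→D gives 5>2; P2→R gives 5>1; P3→Y gives 7>3]
(A,Q,W): not NE [P2→R gives 9>5; P3→Y gives 7>2]
(A,R,X): not NE [P1→D gives 5>4; P2→P gives 9>5; P3→Z gives 7>6]
(A,R,Y): not NE [P2→P gives 3>2]
(A,R,Z): NE
(A,R,W): not NE [P1→D gives 9>4; P3→Z gives 7>0]
(B,P,X): not NE [P1→A gives 7>5; P3→W gives 6>2]
(B,P,Y): not NE [P3→W gives 6>4]
(B,P,Z): not NE [P1→C gives 8>0; P2→R gives 8>2; P3→W gives 6>4]
(B,P,W): not NE [P2→Q gives 9>0]
(B,Q,X): not NE [P1→D gives 9>7; P2→P gives 7>4; P3→Y gives 9>2]
(B,Q,Y): not NE [P2→P gives 7>0]
(B,Q,Z): not NE [P1→D gives 5>0; P2→R gives 8>5; P3→Y gives 9>6]
(B,Q,W): not NE [P1→A gives 4>1; P3→Y gives 9>5]
(B,R,X): not NE [P1→D gives 5>1; P2→P gives 7>4; P3→Z gives 6>4]
(B,R,Y): not NE [P1→A gives 6>4; P2→P gives 7>3; P3→Z gives 6>3]
(B,R,Z): not NE [P1→A gives 9>0]
(B,R,W): not NE [P1→D gives 9>0; P2→Q gives 9>2; P3→Z gives 6>4]
(C,P,X): not NE [P1→A gives 7>4; P2→R gives 8>5; P3→W gives 8>1]
(C,P,Y): not NE [P1→B gives 9>7; P2→R gives 6>2; P3→W gives 8>6]
(C,P,Z): not NE [P2→Q gives 9>0; P3→W gives 8>6]
(C,P,W): not NE [P1→B gives 7>2]
(C,Q,X): not NE [P1→D gives 9>1; P2→R gives 8>6; P3→W gives 7>0]
(C,Q,Y): not NE [P1→B gives 7>5; P2→R gives 6>2; P3→W gives 7>6]
(C,Q,Z): not NE [P1→D gives 5>1; P3→W gives 7>0]
(C,Q,W): not NE [P1→A gives 4>2; P2→R gives 7>3]
(C,R,X): not NE [P1→D gives 5>1; P3→W gives 9>2]
(C,R,Y): not NE [P1→A gives 6>5; P3→W gives 9>6]
(C,R,Z): not NE [P1→A gives 9>3; P2→Q gives 9>0; P3→W gives 9>4]
(C,R,W): not NE [P1→D gives 9>6]
(D,P,X): not NE [P1→A gives 7>3; P2→Q gives 5>4; P3→Y gives 8>4]
(D,P,Y): not NE [P1→B gives 9>1; P2→R gives 7>0]
(D,P,Z): not NE [P1→C gives 8>2; P2→Q gives 7>1; P3→Y gives 8>0]
(D,P,W): not NE [P1→B gives 7>4; P3→Y gives 8>4]
(D,Q,X): not NE [P3→Y gives 9>2]
(D,Q,Y): not NE [P1→B gives 7>5]
(D,Q,Z): not NE [P3→Y gives 9>0]
(D,Q,W): not NE [P1→A gives 4>2; P2→P gives 7>6; P3→Y gives 9>2]
(D,R,X): not NE [P2→Q gives 5>4; P3→Y gives 7>4]
(D,R,Y): not NE [P1→A gives 6>0]
(D,R,Z): not NE [P1→A gives 9>8; P2→Q gives 7>1; P3→Y gives 7>0]
(D,R,W): not NE [P2→P gives 7>3; P3→Y gives 7>5]

Nash profiles: (A,R,Z)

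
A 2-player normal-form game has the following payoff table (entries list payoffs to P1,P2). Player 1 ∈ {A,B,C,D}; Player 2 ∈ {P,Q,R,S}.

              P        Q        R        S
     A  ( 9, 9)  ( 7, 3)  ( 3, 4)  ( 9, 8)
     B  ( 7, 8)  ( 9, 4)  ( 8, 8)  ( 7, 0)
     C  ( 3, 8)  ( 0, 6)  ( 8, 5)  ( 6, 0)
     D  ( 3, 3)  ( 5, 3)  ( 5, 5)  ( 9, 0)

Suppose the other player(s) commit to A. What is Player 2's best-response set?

P2 best: {P}

u_2(P vs A) = 9
u_2(Q vs A) = 3
u_2(R vs A) = 4
u_2(S vs A) = 8
max payoff 9 at {P}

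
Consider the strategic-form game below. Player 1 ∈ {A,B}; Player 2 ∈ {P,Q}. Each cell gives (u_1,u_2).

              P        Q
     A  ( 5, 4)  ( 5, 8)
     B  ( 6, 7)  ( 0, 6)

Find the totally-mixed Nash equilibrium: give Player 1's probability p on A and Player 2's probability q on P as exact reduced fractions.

p=1/5, q=5/6

P1 indiff ⇒ q·5+(1-q)·5 = q·6+(1-q)·0 ⇒ q(-1) = (1-q)(-5) ⇒ q = 5/6
P2 indiff ⇒ p·4+(1-p)·7 = p·8+(1-p)·6 ⇒ p(-4) = (1-p)(-1) ⇒ p = 1/5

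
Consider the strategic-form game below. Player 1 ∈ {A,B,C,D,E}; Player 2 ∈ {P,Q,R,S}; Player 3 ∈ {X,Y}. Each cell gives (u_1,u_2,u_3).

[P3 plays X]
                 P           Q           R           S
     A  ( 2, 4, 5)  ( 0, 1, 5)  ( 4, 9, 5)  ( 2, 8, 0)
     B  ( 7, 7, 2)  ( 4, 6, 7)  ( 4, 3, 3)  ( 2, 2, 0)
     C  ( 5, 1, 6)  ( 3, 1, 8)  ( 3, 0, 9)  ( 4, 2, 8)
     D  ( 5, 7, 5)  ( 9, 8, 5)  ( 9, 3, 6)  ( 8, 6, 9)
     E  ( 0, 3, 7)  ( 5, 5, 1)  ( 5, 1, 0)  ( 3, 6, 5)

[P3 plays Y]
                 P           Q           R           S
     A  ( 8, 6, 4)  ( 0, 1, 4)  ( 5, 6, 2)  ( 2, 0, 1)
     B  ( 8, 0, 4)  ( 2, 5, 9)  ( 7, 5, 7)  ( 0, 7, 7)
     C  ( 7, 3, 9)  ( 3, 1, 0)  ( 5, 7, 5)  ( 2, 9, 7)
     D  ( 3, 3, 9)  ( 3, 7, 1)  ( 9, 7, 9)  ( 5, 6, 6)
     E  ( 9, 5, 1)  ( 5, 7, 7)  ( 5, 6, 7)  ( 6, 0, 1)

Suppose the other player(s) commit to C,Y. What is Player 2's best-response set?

u_2(P vs C,Y) = 3
u_2(Q vs C,Y) = 1
u_2(R vs C,Y) = 7
u_2(S vs C,Y) = 9
max payoff 9 at {S}

argmax u_2 = {S}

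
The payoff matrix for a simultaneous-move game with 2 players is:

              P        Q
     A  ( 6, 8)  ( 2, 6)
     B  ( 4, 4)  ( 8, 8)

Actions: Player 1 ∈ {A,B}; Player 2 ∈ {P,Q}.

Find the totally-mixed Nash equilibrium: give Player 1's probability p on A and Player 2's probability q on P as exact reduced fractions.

P1 indiff ⇒ q·6+(1-q)·2 = q·4+(1-q)·8 ⇒ q(2) = (1-q)(6) ⇒ q = 3/4
P2 indiff ⇒ p·8+(1-p)·4 = p·6+(1-p)·8 ⇒ p(2) = (1-p)(4) ⇒ p = 2/3

(p,q) = (2/3, 3/4)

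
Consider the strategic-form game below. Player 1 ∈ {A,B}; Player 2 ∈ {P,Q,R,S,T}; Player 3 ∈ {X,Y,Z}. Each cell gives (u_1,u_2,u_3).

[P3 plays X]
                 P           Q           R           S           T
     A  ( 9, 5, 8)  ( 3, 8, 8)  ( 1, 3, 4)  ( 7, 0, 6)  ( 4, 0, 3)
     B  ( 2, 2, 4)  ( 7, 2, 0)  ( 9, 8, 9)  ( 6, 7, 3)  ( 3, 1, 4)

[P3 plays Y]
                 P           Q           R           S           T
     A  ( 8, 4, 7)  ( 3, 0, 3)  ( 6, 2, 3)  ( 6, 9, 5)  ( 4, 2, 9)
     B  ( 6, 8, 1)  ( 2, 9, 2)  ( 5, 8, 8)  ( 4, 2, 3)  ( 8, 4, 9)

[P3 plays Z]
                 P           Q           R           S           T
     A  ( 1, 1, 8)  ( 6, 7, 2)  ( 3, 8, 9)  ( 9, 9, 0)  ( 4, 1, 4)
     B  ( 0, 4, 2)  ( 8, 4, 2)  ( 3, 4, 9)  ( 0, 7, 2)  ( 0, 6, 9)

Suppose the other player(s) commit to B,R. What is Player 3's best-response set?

u_3(X vs B,R) = 9
u_3(Y vs B,R) = 8
u_3(Z vs B,R) = 9
max payoff 9 at {X,Z}

BR_3 = {X,Z}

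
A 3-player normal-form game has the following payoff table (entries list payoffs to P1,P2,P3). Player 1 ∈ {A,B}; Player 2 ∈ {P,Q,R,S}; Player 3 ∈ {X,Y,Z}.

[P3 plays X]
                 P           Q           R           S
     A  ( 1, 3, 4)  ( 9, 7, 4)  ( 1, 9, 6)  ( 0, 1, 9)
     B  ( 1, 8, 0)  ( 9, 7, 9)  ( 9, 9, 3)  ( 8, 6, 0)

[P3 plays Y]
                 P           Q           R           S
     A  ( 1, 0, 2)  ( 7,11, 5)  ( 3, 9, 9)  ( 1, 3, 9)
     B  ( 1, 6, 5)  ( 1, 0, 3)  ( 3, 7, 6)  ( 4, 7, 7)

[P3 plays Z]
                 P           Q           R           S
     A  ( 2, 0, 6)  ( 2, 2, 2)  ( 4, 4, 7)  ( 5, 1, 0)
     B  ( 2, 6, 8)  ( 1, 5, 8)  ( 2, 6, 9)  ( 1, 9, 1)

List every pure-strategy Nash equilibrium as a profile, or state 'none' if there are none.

Nash profiles: (A,Q,Y), (B,S,Y)

(A,P,X): not NE [P2→R gives 9>3; P3→Z gives 6>4]
(A,P,Y): not NE [P2→Q gives 11>0; P3→Z gives 6>2]
(A,P,Z): not NE [P2→R gives 4>0]
(A,Q,X): not NE [P2→R gives 9>7; P3→Y gives 5>4]
(A,Q,Y): NE
(A,Q,Z): not NE [P2→R gives 4>2; P3→Y gives 5>2]
(A,R,X): not NE [P1→B gives 9>1; P3→Y gives 9>6]
(A,R,Y): not NE [P2→Q gives 11>9]
(A,R,Z): not NE [P3→Y gives 9>7]
(A,S,X): not NE [P1→B gives 8>0; P2→R gives 9>1]
(A,S,Y): not NE [P1→B gives 4>1; P2→Q gives 11>3]
(A,S,Z): not NE [P2→R gives 4>1; P3→Y gives 9>0]
(B,P,X): not NE [P2→R gives 9>8; P3→Z gives 8>0]
(B,P,Y): not NE [P2→S gives 7>6; P3→Z gives 8>5]
(B,P,Z): not NE [P2→S gives 9>6]
(B,Q,X): not NE [P2→R gives 9>7]
(B,Q,Y): not NE [P1→A gives 7>1; P2→S gives 7>0; P3→X gives 9>3]
(B,Q,Z): not NE [P1→A gives 2>1; P2→S gives 9>5; P3→X gives 9>8]
(B,R,X): not NE [P3→Z gives 9>3]
(B,R,Y): not NE [P3→Z gives 9>6]
(B,R,Z): not NE [P1→A gives 4>2; P2→S gives 9>6]
(B,S,X): not NE [P2→R gives 9>6; P3→Y gives 7>0]
(B,S,Y): NE
(B,S,Z): not NE [P1→A gives 5>1; P3→Y gives 7>1]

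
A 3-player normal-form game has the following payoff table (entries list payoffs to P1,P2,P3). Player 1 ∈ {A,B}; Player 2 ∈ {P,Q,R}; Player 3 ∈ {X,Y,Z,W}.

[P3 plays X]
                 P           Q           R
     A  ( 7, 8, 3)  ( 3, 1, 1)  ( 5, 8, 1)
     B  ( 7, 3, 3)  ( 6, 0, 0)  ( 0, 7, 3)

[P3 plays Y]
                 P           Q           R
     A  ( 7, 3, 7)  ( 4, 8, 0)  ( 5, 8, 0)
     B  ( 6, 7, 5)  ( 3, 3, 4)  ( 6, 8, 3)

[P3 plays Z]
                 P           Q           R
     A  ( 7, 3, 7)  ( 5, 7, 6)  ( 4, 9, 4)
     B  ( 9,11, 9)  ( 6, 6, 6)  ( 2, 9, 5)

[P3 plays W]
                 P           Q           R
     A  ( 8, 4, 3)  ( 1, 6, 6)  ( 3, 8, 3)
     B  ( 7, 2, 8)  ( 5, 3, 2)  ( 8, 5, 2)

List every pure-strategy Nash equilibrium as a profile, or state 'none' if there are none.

Nash profiles: (A,R,Z), (B,P,Z)

(A,P,X): not NE [P3→Z gives 7>3]
(A,P,Y): not NE [P2→R gives 8>3]
(A,P,Z): not NE [P1→B gives 9>7; P2→R gives 9>3]
(A,P,W): not NE [P2→R gives 8>4; P3→Z gives 7>3]
(A,Q,X): not NE [P1→B gives 6>3; P2→R gives 8>1; P3→W gives 6>1]
(A,Q,Y): not NE [P3→W gives 6>0]
(A,Q,Z): not NE [P1→B gives 6>5; P2→R gives 9>7]
(A,Q,W): not NE [P1→B gives 5>1; P2→R gives 8>6]
(A,R,X): not NE [P3→Z gives 4>1]
(A,R,Y): not NE [P1→B gives 6>5; P3→Z gives 4>0]
(A,R,Z): NE
(A,R,W): not NE [P1→B gives 8>3; P3→Z gives 4>3]
(B,P,X): not NE [P2→R gives 7>3; P3→Z gives 9>3]
(B,P,Y): not NE [P1→A gives 7>6; P2→R gives 8>7; P3→Z gives 9>5]
(B,P,Z): NE
(B,P,W): not NE [P1→A gives 8>7; P2→R gives 5>2; P3→Z gives 9>8]
(B,Q,X): not NE [P2→R gives 7>0; P3→Z gives 6>0]
(B,Q,Y): not NE [P1→A gives 4>3; P2→R gives 8>3; P3→Z gives 6>4]
(B,Q,Z): not NE [P2→P gives 11>6]
(B,Q,W): not NE [P2→R gives 5>3; P3→Z gives 6>2]
(B,R,X): not NE [P1→A gives 5>0; P3→Z gives 5>3]
(B,R,Y): not NE [P3→Z gives 5>3]
(B,R,Z): not NE [P1→A gives 4>2; P2→P gives 11>9]
(B,R,W): not NE [P3→Z gives 5>2]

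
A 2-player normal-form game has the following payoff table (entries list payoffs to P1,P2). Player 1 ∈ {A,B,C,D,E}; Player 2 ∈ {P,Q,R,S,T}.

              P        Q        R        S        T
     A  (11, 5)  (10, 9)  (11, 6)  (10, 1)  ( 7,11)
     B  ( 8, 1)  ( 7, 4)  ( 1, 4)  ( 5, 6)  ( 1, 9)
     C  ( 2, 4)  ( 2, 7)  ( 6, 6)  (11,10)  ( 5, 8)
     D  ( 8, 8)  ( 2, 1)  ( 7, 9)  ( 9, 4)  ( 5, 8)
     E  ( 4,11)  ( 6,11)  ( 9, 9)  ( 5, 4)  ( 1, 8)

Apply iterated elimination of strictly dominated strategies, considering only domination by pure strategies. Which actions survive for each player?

P1 drop B (A beats it: P:11>8 Q:10>7 R:11>1 S:10>5 T:7>1)
P1 drop D (A beats it: P:11>8 Q:10>2 R:11>7 S:10>9 T:7>5)
P1 drop E (A beats it: P:11>4 Q:10>6 R:11>9 S:10>5 T:7>1)
P2 drop P (Q beats it: A:9>5 C:7>4)
P2 drop Q (T beats it: A:11>9 C:8>7)
P2 drop R (T beats it: A:11>6 C:8>6)
P1→{A,C} P2→{S,T}

Remaining: P1:{A,C} P2:{S,T}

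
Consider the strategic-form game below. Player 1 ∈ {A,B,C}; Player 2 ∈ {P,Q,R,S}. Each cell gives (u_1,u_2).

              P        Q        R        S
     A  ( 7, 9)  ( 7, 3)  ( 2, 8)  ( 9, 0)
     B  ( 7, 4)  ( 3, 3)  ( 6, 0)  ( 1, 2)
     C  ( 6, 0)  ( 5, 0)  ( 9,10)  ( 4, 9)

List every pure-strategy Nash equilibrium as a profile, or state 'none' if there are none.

(A,P): NE
(A,Q): not NE [P2→P gives 9>3]
(A,R): not NE [P1→C gives 9>2; P2→P gives 9>8]
(A,S): not NE [P2→P gives 9>0]
(B,P): NE
(B,Q): not NE [P1→A gives 7>3; P2→P gives 4>3]
(B,R): not NE [P1→C gives 9>6; P2→P gives 4>0]
(B,S): not NE [P1→A gives 9>1; P2→P gives 4>2]
(C,P): not NE [P1→B gives 7>6; P2→R gives 10>0]
(C,Q): not NE [P1→A gives 7>5; P2→R gives 10>0]
(C,R): NE
(C,S): not NE [P1→A gives 9>4; P2→R gives 10>9]

NE set: (A,P), (B,P), (C,R)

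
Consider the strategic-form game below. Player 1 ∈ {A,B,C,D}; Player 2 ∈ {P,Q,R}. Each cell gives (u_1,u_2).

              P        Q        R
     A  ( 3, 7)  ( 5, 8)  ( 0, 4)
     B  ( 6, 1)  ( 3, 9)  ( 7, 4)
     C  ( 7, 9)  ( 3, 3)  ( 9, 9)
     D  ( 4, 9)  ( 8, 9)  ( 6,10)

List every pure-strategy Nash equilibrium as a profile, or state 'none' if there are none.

NE set: (C,P), (C,R)

(A,P): not NE [P1→C gives 7>3; P2→Q gives 8>7]
(A,Q): not NE [P1→D gives 8>5]
(A,R): not NE [P1→C gives 9>0; P2→Q gives 8>4]
(B,P): not NE [P1→C gives 7>6; P2→Q gives 9>1]
(B,Q): not NE [P1→D gives 8>3]
(B,R): not NE [P1→C gives 9>7; P2→Q gives 9>4]
(C,P): NE
(C,Q): not NE [P1→D gives 8>3; P2→R gives 9>3]
(C,R): NE
(D,P): not NE [P1→C gives 7>4; P2→R gives 10>9]
(D,Q): not NE [P2→R gives 10>9]
(D,R): not NE [P1→C gives 9>6]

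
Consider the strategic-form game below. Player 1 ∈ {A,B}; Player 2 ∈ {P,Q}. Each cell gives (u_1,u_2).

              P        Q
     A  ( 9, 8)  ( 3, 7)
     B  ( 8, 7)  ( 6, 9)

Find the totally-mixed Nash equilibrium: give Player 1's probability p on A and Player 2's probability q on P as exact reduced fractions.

P1 indiff ⇒ q·9+(1-q)·3 = q·8+(1-q)·6 ⇒ q(1) = (1-q)(3) ⇒ q = 3/4
P2 indiff ⇒ p·8+(1-p)·7 = p·7+(1-p)·9 ⇒ p(1) = (1-p)(2) ⇒ p = 2/3

P1 mixes 2/3 on A; P2 mixes 3/4 on P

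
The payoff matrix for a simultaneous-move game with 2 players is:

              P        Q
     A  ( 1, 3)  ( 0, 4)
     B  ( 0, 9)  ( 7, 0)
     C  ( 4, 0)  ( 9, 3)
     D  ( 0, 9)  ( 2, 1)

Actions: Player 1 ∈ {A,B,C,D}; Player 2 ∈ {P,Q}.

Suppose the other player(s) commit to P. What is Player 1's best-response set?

argmax u_1 = {C}

u_1(A vs P) = 1
u_1(B vs P) = 0
u_1(C vs P) = 4
u_1(D vs P) = 0
max payoff 4 at {C}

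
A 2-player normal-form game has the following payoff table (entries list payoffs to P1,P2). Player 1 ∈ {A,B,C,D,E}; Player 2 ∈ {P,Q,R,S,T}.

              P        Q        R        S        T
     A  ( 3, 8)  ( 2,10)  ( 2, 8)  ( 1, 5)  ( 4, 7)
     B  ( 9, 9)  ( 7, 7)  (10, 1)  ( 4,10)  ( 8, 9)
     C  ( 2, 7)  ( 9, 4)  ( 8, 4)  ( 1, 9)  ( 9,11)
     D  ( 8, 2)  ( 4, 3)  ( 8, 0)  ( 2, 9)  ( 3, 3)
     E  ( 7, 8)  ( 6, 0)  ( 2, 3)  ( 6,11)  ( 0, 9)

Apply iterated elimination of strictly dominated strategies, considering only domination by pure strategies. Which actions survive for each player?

IESDS → P1:{B,C,E} P2:{S,T}

P1 drop A (B beats it: P:9>3 Q:7>2 R:10>2 S:4>1 T:8>4)
P1 drop D (B beats it: P:9>8 Q:7>4 R:10>8 S:4>2 T:8>3)
P2 drop P (S beats it: B:10>9 C:9>7 E:11>8)
P2 drop Q (S beats it: B:10>7 C:9>4 E:11>0)
P2 drop R (S beats it: B:10>1 C:9>4 E:11>3)
P1→{B,C,E} P2→{S,T}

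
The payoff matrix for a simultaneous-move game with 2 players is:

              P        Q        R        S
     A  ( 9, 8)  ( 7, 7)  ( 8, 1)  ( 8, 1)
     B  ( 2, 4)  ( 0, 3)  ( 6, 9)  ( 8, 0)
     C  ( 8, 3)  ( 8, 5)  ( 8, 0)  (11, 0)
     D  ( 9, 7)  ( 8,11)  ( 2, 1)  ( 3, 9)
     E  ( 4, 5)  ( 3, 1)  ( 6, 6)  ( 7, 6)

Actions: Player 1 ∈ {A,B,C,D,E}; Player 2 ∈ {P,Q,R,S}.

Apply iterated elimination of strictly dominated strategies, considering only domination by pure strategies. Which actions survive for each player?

P1 drop B (C beats it: P:8>2 Q:8>0 R:8>6 S:11>8)
P1 drop E (A beats it: P:9>4 Q:7>3 R:8>6 S:8>7)
P2 drop R (P beats it: A:8>1 C:3>0 D:7>1)
P2 drop S (Q beats it: A:7>1 C:5>0 D:11>9)
P1→{A,C,D} P2→{P,Q}

IESDS → P1:{A,C,D} P2:{P,Q}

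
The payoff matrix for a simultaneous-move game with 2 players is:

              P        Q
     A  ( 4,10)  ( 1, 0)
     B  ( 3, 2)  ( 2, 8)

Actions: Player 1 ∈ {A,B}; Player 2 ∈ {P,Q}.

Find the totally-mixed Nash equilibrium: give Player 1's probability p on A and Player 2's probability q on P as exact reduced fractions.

P1 indiff ⇒ q·4+(1-q)·1 = q·3+(1-q)·2 ⇒ q(1) = (1-q)(1) ⇒ q = 1/2
P2 indiff ⇒ p·10+(1-p)·2 = p·0+(1-p)·8 ⇒ p(10) = (1-p)(6) ⇒ p = 3/8

(p,q) = (3/8, 1/2)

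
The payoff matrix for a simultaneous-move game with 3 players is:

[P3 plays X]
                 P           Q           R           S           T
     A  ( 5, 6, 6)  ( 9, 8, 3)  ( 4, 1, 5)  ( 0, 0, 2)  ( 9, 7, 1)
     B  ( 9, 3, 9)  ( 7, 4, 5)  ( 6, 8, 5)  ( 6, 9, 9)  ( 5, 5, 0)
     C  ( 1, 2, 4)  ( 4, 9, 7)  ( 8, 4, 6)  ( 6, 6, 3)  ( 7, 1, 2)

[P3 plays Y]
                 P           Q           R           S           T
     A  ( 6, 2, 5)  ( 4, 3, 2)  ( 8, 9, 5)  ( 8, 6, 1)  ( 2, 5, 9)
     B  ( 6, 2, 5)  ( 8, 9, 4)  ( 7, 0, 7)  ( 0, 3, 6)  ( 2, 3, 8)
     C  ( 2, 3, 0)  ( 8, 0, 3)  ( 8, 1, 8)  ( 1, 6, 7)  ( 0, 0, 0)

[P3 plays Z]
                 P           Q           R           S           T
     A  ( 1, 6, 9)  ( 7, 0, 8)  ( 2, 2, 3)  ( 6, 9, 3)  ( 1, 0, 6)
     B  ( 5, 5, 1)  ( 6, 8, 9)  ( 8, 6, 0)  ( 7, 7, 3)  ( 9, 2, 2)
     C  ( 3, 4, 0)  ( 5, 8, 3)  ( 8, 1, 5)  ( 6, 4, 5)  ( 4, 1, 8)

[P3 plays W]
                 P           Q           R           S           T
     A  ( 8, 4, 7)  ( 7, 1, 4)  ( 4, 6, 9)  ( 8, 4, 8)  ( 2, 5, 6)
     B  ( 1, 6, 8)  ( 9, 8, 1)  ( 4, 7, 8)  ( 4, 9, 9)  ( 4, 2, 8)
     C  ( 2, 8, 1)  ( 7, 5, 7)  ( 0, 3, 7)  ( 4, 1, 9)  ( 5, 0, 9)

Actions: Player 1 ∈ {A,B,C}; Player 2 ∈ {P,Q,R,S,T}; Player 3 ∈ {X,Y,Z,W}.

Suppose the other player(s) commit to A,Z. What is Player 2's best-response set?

BR_2 = {S}

u_2(P vs A,Z) = 6
u_2(Q vs A,Z) = 0
u_2(R vs A,Z) = 2
u_2(S vs A,Z) = 9
u_2(T vs A,Z) = 0
max payoff 9 at {S}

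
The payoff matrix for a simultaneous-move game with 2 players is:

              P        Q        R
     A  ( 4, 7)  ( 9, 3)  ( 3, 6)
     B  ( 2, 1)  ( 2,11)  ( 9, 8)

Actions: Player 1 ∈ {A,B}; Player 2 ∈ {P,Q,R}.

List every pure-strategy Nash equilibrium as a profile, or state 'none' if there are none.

PSNE = {(A,P)}

(A,P): NE
(A,Q): not NE [P2→P gives 7>3]
(A,R): not NE [P1→B gives 9>3; P2→P gives 7>6]
(B,P): not NE [P1→A gives 4>2; P2→Q gives 11>1]
(B,Q): not NE [P1→A gives 9>2]
(B,R): not NE [P2→Q gives 11>8]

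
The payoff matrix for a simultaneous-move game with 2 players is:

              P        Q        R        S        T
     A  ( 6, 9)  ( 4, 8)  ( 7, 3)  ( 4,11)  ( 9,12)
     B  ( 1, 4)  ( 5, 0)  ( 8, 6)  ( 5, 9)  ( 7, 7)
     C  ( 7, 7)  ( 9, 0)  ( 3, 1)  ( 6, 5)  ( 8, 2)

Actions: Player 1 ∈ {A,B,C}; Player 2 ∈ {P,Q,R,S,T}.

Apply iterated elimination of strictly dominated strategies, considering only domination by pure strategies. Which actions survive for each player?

P2 drop Q (P beats it: A:9>8 B:4>0 C:7>0)
P2 drop R (S beats it: A:11>3 B:9>6 C:5>1)
P1 drop B (C beats it: P:7>1 S:6>5 T:8>7)
P1→{A,C} P2→{P,S,T}

Survivors P1:{A,C} P2:{P,S,T}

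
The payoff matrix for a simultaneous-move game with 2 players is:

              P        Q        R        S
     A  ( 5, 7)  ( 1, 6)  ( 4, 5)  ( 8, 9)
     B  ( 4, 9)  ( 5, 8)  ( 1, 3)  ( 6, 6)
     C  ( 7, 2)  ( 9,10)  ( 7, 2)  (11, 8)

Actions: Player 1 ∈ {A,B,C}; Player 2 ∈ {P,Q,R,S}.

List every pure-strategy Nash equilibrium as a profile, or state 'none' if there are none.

PSNE = {(C,Q)}

(A,P): not NE [P1→C gives 7>5; P2→S gives 9>7]
(A,Q): not NE [P1→C gives 9>1; P2→S gives 9>6]
(A,R): not NE [P1→C gives 7>4; P2→S gives 9>5]
(A,S): not NE [P1→C gives 11>8]
(B,P): not NE [P1→C gives 7>4]
(B,Q): not NE [P1→C gives 9>5; P2→P gives 9>8]
(B,R): not NE [P1→C gives 7>1; P2→P gives 9>3]
(B,S): not NE [P1→C gives 11>6; P2→P gives 9>6]
(C,P): not NE [P2→Q gives 10>2]
(C,Q): NE
(C,R): not NE [P2→Q gives 10>2]
(C,S): not NE [P2→Q gives 10>8]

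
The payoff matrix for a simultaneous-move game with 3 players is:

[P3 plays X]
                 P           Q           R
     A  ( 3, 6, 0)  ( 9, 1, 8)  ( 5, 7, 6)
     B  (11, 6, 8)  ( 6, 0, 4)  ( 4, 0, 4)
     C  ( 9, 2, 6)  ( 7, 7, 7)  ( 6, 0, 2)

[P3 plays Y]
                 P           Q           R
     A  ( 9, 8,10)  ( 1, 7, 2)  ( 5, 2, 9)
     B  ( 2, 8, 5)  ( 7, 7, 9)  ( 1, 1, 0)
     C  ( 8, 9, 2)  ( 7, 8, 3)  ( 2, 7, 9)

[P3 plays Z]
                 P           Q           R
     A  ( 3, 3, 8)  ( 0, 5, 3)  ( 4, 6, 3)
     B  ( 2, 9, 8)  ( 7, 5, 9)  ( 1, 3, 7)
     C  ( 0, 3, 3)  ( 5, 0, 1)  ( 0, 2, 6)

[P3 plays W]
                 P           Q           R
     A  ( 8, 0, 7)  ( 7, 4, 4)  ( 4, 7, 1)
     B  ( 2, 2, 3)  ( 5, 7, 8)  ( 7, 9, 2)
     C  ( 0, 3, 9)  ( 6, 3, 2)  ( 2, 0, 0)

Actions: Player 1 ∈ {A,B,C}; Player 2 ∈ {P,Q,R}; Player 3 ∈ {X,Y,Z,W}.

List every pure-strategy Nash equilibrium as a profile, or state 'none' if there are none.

(A,P,X): not NE [P1→B gives 11>3; P2→R gives 7>6; P3→Y gives 10>0]
(A,P,Y): NE
(A,P,Z): not NE [P2→R gives 6>3; P3→Y gives 10>8]
(A,P,W): not NE [P2→R gives 7>0; P3→Y gives 10>7]
(A,Q,X): not NE [P2→R gives 7>1]
(A,Q,Y): not NE [P1→C gives 7>1; P2→P gives 8>7; P3→X gives 8>2]
(A,Q,Z): not NE [P1→B gives 7>0; P2→R gives 6>5; P3→X gives 8>3]
(A,Q,W): not NE [P2→R gives 7>4; P3→X gives 8>4]
(A,R,X): not NE [P1→C gives 6>5; P3→Y gives 9>6]
(A,R,Y): not NE [P2→P gives 8>2]
(A,R,Z): not NE [P3→Y gives 9>3]
(A,R,W): not NE [P1→B gives 7>4; P3→Y gives 9>1]
(B,P,X): NE
(B,P,Y): not NE [P1→A gives 9>2; P3→Z gives 8>5]
(B,P,Z): not NE [P1→A gives 3>2]
(B,P,W): not NE [P1→A gives 8>2; P2→R gives 9>2; P3→Z gives 8>3]
(B,Q,X): not NE [P1→A gives 9>6; P2→P gives 6>0; P3→Z gives 9>4]
(B,Q,Y): not NE [P2→P gives 8>7]
(B,Q,Z): not NE [P2→P gives 9>5]
(B,Q,W): not NE [P1→A gives 7>5; P2→R gives 9>7; P3→Z gives 9>8]
(B,R,X): not NE [P1→C gives 6>4; P2→P gives 6>0; P3→Z gives 7>4]
(B,R,Y): not NE [P1→A gives 5>1; P2→P gives 8>1; P3→Z gives 7>0]
(B,R,Z): not NE [P1→A gives 4>1; P2→P gives 9>3]
(B,R,W): not NE [P3→Z gives 7>2]
(C,P,X): not NE [P1→B gives 11>9; P2→Q gives 7>2; P3→W gives 9>6]
(C,P,Y): not NE [P1→A gives 9>8; P3→W gives 9>2]
(C,P,Z): not NE [P1→A gives 3>0; P3→W gives 9>3]
(C,P,W): not NE [P1→A gives 8>0]
(C,Q,X): not NE [P1→A gives 9>7]
(C,Q,Y): not NE [P2→P gives 9>8; P3→X gives 7>3]
(C,Q,Z): not NE [P1→B gives 7>5; P2→P gives 3>0; P3→X gives 7>1]
(C,Q,W): not NE [P1→A gives 7>6; P3→X gives 7>2]
(C,R,X): not NE [P2→Q gives 7>0; P3→Y gives 9>2]
(C,R,Y): not NE [P1→A gives 5>2; P2→P gives 9>7]
(C,R,Z): not NE [P1→A gives 4>0; P2→P gives 3>2; P3→Y gives 9>6]
(C,R,W): not NE [P1→B gives 7>2; P2→Q gives 3>0; P3→Y gives 9>0]

NE set: (A,P,Y), (B,P,X)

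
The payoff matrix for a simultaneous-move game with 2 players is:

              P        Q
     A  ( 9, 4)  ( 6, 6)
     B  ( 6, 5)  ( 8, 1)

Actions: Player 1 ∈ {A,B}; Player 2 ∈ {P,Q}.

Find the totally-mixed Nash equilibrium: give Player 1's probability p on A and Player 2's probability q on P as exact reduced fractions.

(p,q) = (2/3, 2/5)

P1 indiff ⇒ q·9+(1-q)·6 = q·6+(1-q)·8 ⇒ q(3) = (1-q)(2) ⇒ q = 2/5
P2 indiff ⇒ p·4+(1-p)·5 = p·6+(1-p)·1 ⇒ p(-2) = (1-p)(-4) ⇒ p = 2/3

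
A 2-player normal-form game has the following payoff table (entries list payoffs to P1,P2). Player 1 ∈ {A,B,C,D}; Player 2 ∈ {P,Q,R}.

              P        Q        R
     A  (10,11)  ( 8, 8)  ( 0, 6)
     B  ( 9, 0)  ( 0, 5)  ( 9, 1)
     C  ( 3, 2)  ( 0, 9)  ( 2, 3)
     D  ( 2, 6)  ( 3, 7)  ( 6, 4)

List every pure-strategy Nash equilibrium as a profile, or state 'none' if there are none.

Nash profiles: (A,P)

(A,P): NE
(A,Q): not NE [P2→P gives 11>8]
(A,R): not NE [P1→B gives 9>0; P2→P gives 11>6]
(B,P): not NE [P1→A gives 10>9; P2→Q gives 5>0]
(B,Q): not NE [P1→A gives 8>0]
(B,R): not NE [P2→Q gives 5>1]
(C,P): not NE [P1→A gives 10>3; P2→Q gives 9>2]
(C,Q): not NE [P1→A gives 8>0]
(C,R): not NE [P1→B gives 9>2; P2→Q gives 9>3]
(D,P): not NE [P1→A gives 10>2; P2→Q gives 7>6]
(D,Q): not NE [P1→A gives 8>3]
(D,R): not NE [P1→B gives 9>6; P2→Q gives 7>4]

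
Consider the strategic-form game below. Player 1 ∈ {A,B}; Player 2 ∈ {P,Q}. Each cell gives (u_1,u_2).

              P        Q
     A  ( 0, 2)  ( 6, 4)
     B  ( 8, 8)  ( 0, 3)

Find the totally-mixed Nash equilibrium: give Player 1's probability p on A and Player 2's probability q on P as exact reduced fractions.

P1 indiff ⇒ q·0+(1-q)·6 = q·8+(1-q)·0 ⇒ q(-8) = (1-q)(-6) ⇒ q = 3/7
P2 indiff ⇒ p·2+(1-p)·8 = p·4+(1-p)·3 ⇒ p(-2) = (1-p)(-5) ⇒ p = 5/7

p=5/7, q=3/7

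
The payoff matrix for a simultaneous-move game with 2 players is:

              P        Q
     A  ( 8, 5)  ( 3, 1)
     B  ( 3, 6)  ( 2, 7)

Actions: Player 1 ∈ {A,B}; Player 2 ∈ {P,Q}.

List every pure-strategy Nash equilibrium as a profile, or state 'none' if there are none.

(A,P): NE
(A,Q): not NE [P2→P gives 5>1]
(B,P): not NE [P1→A gives 8>3; P2→Q gives 7>6]
(B,Q): not NE [P1→A gives 3>2]

NE set: (A,P)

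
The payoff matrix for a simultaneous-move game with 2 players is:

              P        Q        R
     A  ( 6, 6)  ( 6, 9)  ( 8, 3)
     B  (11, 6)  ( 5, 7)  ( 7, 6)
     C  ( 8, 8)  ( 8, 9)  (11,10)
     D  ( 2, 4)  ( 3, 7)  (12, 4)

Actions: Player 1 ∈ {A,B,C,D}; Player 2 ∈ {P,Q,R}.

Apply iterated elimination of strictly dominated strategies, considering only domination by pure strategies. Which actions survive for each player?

P1 drop A (C beats it: P:8>6 Q:8>6 R:11>8)
P2 drop P (Q beats it: B:7>6 C:9>8 D:7>4)
P1 drop B (C beats it: Q:8>5 R:11>7)
P1→{C,D} P2→{Q,R}

IESDS → P1:{C,D} P2:{Q,R}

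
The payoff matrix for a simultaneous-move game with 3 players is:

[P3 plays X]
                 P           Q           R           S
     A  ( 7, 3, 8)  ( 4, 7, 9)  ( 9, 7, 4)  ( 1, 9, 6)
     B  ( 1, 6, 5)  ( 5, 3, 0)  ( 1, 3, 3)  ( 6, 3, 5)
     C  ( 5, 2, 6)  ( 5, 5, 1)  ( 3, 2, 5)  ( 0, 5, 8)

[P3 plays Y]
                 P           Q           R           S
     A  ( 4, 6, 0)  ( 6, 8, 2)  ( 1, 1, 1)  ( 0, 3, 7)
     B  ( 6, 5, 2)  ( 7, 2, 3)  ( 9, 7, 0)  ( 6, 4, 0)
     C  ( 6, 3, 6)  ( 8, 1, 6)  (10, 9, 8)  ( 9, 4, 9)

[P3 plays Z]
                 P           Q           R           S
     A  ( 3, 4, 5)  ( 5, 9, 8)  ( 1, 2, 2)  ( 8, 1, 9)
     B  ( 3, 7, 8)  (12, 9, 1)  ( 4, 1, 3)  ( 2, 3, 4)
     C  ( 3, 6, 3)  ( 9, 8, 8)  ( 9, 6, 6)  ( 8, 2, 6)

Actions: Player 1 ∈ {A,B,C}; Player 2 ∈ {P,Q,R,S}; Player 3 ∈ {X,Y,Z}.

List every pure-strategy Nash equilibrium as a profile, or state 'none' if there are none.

(A,P,X): not NE [P2→S gives 9>3]
(A,P,Y): not NE [P1→C gives 6>4; P2→Q gives 8>6; P3→X gives 8>0]
(A,P,Z): not NE [P2→Q gives 9>4; P3→X gives 8>5]
(A,Q,X): not NE [P1→C gives 5>4; P2→S gives 9>7]
(A,Q,Y): not NE [P1→C gives 8>6; P3→X gives 9>2]
(A,Q,Z): not NE [P1→B gives 12>5; P3→X gives 9>8]
(A,R,X): not NE [P2→S gives 9>7]
(A,R,Y): not NE [P1→C gives 10>1; P2→Q gives 8>1; P3→X gives 4>1]
(A,R,Z): not NE [P1→C gives 9>1; P2→Q gives 9>2; P3→X gives 4>2]
(A,S,X): not NE [P1→B gives 6>1; P3→Z gives 9>6]
(A,S,Y): not NE [P1→C gives 9>0; P2→Q gives 8>3; P3→Z gives 9>7]
(A,S,Z): not NE [P2→Q gives 9>1]
(B,P,X): not NE [P1→A gives 7>1; P3→Z gives 8>5]
(B,P,Y): not NE [P2→R gives 7>5; P3→Z gives 8>2]
(B,P,Z): not NE [P2→Q gives 9>7]
(B,Q,X): not NE [P2→P gives 6>3; P3→Y gives 3>0]
(B,Q,Y): not NE [P1→C gives 8>7; P2→R gives 7>2]
(B,Q,Z): not NE [P3→Y gives 3>1]
(B,R,X): not NE [P1→A gives 9>1; P2→P gives 6>3]
(B,R,Y): not NE [P1→C gives 10>9; P3→Z gives 3>0]
(B,R,Z): not NE [P1→C gives 9>4; P2→Q gives 9>1]
(B,S,X): not NE [P2→P gives 6>3]
(B,S,Y): not NE [P1→C gives 9>6; P2→R gives 7>4; P3→X gives 5>0]
(B,S,Z): not NE [P1→C gives 8>2; P2→Q gives 9>3; P3→X gives 5>4]
(C,P,X): not NE [P1→A gives 7>5; P2→S gives 5>2]
(C,P,Y): not NE [P2→R gives 9>3]
(C,P,Z): not NE [P2→Q gives 8>6; P3→Y gives 6>3]
(C,Q,X): not NE [P3→Z gives 8>1]
(C,Q,Y): not NE [P2→R gives 9>1; P3→Z gives 8>6]
(C,Q,Z): not NE [P1→B gives 12>9]
(C,R,X): not NE [P1→A gives 9>3; P2→S gives 5>2; P3→Y gives 8>5]
(C,R,Y): NE
(C,R,Z): not NE [P2→Q gives 8>6; P3→Y gives 8>6]
(C,S,X): not NE [P1→B gives 6>0; P3→Y gives 9>8]
(C,S,Y): not NE [P2→R gives 9>4]
(C,S,Z): not NE [P2→Q gives 8>2; P3→Y gives 9>6]

Nash profiles: (C,R,Y)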